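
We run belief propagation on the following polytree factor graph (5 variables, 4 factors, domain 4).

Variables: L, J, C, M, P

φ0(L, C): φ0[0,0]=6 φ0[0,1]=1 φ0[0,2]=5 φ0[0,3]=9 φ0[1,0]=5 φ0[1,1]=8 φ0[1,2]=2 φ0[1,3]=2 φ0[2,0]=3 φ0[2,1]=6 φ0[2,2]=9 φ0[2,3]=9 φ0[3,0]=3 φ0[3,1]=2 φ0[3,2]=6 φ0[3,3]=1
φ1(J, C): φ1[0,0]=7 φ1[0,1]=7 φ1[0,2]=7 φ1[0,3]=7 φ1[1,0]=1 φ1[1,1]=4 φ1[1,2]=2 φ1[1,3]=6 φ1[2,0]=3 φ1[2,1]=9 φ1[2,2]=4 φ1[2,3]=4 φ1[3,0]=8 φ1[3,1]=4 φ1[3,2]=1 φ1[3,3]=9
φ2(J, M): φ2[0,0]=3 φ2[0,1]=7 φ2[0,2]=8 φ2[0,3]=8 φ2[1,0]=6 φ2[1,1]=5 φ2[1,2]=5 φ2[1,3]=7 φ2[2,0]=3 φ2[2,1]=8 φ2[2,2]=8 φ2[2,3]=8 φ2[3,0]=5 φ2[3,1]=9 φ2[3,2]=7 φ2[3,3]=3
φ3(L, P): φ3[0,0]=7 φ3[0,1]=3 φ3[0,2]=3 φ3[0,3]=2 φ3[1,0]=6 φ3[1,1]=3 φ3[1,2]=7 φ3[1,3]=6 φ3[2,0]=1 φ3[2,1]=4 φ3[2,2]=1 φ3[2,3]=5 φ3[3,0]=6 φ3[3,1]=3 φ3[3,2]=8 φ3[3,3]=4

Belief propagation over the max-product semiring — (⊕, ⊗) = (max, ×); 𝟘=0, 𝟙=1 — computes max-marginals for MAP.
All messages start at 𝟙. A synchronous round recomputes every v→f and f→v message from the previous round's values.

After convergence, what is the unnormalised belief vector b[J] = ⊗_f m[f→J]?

b[J] = [3528, 2646, 4032, 5103]

init: all messages = 𝟙 over 4 values
r1 m[φ0→L] = [9, 8, 9, 6]
r1 m[φ0→C] = [6, 8, 9, 9]
r1 m[φ1→J] = [7, 6, 9, 9]
r1 m[φ1→C] = [8, 9, 7, 9]
r1 m[φ2→J] = [8, 7, 8, 9]
r1 m[φ2→M] = [6, 9, 8, 8]
r1 m[φ3→L] = [7, 7, 5, 8]
r1 m[φ3→P] = [7, 4, 8, 6]
r1 m[L→φ0] = [1, 1, 1, 1]
r1 m[L→φ3] = [1, 1, 1, 1]
r1 m[J→φ1] = [1, 1, 1, 1]
r1 m[J→φ2] = [1, 1, 1, 1]
r1 m[C→φ0] = [1, 1, 1, 1]
r1 m[C→φ1] = [1, 1, 1, 1]
r1 m[M→φ2] = [1, 1, 1, 1]
r1 m[P→φ3] = [1, 1, 1, 1]
r2 m[φ0→L] = [9, 8, 9, 6]
r2 m[φ0→C] = [6, 8, 9, 9]
r2 m[φ1→J] = [7, 6, 9, 9]
r2 m[φ1→C] = [8, 9, 7, 9]
r2 m[φ2→J] = [8, 7, 8, 9]
r2 m[φ2→M] = [6, 9, 8, 8]
r2 m[φ3→L] = [7, 7, 5, 8]
r2 m[φ3→P] = [7, 4, 8, 6]
r2 m[L→φ0] = [7, 7, 5, 8]
r2 m[L→φ3] = [9, 8, 9, 6]
r2 m[J→φ1] = [8, 7, 8, 9]
r2 m[J→φ2] = [7, 6, 9, 9]
r2 m[C→φ0] = [8, 9, 7, 9]
r2 m[C→φ1] = [6, 8, 9, 9]
r2 m[M→φ2] = [1, 1, 1, 1]
r2 m[P→φ3] = [1, 1, 1, 1]
r3 m[φ0→L] = [81, 72, 81, 42]
r3 m[φ0→C] = [42, 56, 48, 63]
r3 m[φ1→J] = [63, 54, 72, 81]
r3 m[φ1→C] = [72, 72, 56, 81]
r3 m[φ2→J] = [8, 7, 8, 9]
r3 m[φ2→M] = [45, 81, 72, 72]
r3 m[φ3→L] = [7, 7, 5, 8]
r3 m[φ3→P] = [63, 36, 56, 48]
r3 m[L→φ0] = [7, 7, 5, 8]
r3 m[L→φ3] = [9, 8, 9, 6]
r3 m[J→φ1] = [8, 7, 8, 9]
r3 m[J→φ2] = [7, 6, 9, 9]
r3 m[C→φ0] = [8, 9, 7, 9]
r3 m[C→φ1] = [6, 8, 9, 9]
r3 m[M→φ2] = [1, 1, 1, 1]
r3 m[P→φ3] = [1, 1, 1, 1]
r4 m[φ0→L] = [81, 72, 81, 42]
r4 m[φ0→C] = [42, 56, 48, 63]
r4 m[φ1→J] = [63, 54, 72, 81]
r4 m[φ1→C] = [72, 72, 56, 81]
r4 m[φ2→J] = [8, 7, 8, 9]
r4 m[φ2→M] = [45, 81, 72, 72]
r4 m[φ3→L] = [7, 7, 5, 8]
r4 m[φ3→P] = [63, 36, 56, 48]
r4 m[L→φ0] = [7, 7, 5, 8]
r4 m[L→φ3] = [81, 72, 81, 42]
r4 m[J→φ1] = [8, 7, 8, 9]
r4 m[J→φ2] = [63, 54, 72, 81]
r4 m[C→φ0] = [72, 72, 56, 81]
r4 m[C→φ1] = [42, 56, 48, 63]
r4 m[M→φ2] = [1, 1, 1, 1]
r4 m[P→φ3] = [1, 1, 1, 1]
r5 m[φ0→L] = [729, 576, 729, 336]
r5 m[φ0→C] = [42, 56, 48, 63]
r5 m[φ1→J] = [441, 378, 504, 567]
r5 m[φ1→C] = [72, 72, 56, 81]
r5 m[φ2→J] = [8, 7, 8, 9]
r5 m[φ2→M] = [405, 729, 576, 576]
r5 m[φ3→L] = [7, 7, 5, 8]
r5 m[φ3→P] = [567, 324, 504, 432]
r5 m[L→φ0] = [7, 7, 5, 8]
r5 m[L→φ3] = [81, 72, 81, 42]
r5 m[J→φ1] = [8, 7, 8, 9]
r5 m[J→φ2] = [63, 54, 72, 81]
r5 m[C→φ0] = [72, 72, 56, 81]
r5 m[C→φ1] = [42, 56, 48, 63]
r5 m[M→φ2] = [1, 1, 1, 1]
r5 m[P→φ3] = [1, 1, 1, 1]
r6 m[φ0→L] = [729, 576, 729, 336]
r6 m[φ0→C] = [42, 56, 48, 63]
r6 m[φ1→J] = [441, 378, 504, 567]
r6 m[φ1→C] = [72, 72, 56, 81]
r6 m[φ2→J] = [8, 7, 8, 9]
r6 m[φ2→M] = [405, 729, 576, 576]
r6 m[φ3→L] = [7, 7, 5, 8]
r6 m[φ3→P] = [567, 324, 504, 432]
r6 m[L→φ0] = [7, 7, 5, 8]
r6 m[L→φ3] = [729, 576, 729, 336]
r6 m[J→φ1] = [8, 7, 8, 9]
r6 m[J→φ2] = [441, 378, 504, 567]
r6 m[C→φ0] = [72, 72, 56, 81]
r6 m[C→φ1] = [42, 56, 48, 63]
r6 m[M→φ2] = [1, 1, 1, 1]
r6 m[P→φ3] = [1, 1, 1, 1]
r7 m[φ0→L] = [729, 576, 729, 336]
r7 m[φ0→C] = [42, 56, 48, 63]
r7 m[φ1→J] = [441, 378, 504, 567]
r7 m[φ1→C] = [72, 72, 56, 81]
r7 m[φ2→J] = [8, 7, 8, 9]
r7 m[φ2→M] = [2835, 5103, 4032, 4032]
r7 m[φ3→L] = [7, 7, 5, 8]
r7 m[φ3→P] = [5103, 2916, 4032, 3645]
r7 m[L→φ0] = [7, 7, 5, 8]
r7 m[L→φ3] = [729, 576, 729, 336]
r7 m[J→φ1] = [8, 7, 8, 9]
r7 m[J→φ2] = [441, 378, 504, 567]
r7 m[C→φ0] = [72, 72, 56, 81]
r7 m[C→φ1] = [42, 56, 48, 63]
r7 m[M→φ2] = [1, 1, 1, 1]
r7 m[P→φ3] = [1, 1, 1, 1]
r8 m[φ0→L] = [729, 576, 729, 336]
r8 m[φ0→C] = [42, 56, 48, 63]
r8 m[φ1→J] = [441, 378, 504, 567]
r8 m[φ1→C] = [72, 72, 56, 81]
r8 m[φ2→J] = [8, 7, 8, 9]
r8 m[φ2→M] = [2835, 5103, 4032, 4032]
r8 m[φ3→L] = [7, 7, 5, 8]
r8 m[φ3→P] = [5103, 2916, 4032, 3645]
r8 m[L→φ0] = [7, 7, 5, 8]
r8 m[L→φ3] = [729, 576, 729, 336]
r8 m[J→φ1] = [8, 7, 8, 9]
r8 m[J→φ2] = [441, 378, 504, 567]
r8 m[C→φ0] = [72, 72, 56, 81]
r8 m[C→φ1] = [42, 56, 48, 63]
r8 m[M→φ2] = [1, 1, 1, 1]
r8 m[P→φ3] = [1, 1, 1, 1]
fixed point reached at round 8
b[J] = ⊗ incoming = [3528, 2646, 4032, 5103]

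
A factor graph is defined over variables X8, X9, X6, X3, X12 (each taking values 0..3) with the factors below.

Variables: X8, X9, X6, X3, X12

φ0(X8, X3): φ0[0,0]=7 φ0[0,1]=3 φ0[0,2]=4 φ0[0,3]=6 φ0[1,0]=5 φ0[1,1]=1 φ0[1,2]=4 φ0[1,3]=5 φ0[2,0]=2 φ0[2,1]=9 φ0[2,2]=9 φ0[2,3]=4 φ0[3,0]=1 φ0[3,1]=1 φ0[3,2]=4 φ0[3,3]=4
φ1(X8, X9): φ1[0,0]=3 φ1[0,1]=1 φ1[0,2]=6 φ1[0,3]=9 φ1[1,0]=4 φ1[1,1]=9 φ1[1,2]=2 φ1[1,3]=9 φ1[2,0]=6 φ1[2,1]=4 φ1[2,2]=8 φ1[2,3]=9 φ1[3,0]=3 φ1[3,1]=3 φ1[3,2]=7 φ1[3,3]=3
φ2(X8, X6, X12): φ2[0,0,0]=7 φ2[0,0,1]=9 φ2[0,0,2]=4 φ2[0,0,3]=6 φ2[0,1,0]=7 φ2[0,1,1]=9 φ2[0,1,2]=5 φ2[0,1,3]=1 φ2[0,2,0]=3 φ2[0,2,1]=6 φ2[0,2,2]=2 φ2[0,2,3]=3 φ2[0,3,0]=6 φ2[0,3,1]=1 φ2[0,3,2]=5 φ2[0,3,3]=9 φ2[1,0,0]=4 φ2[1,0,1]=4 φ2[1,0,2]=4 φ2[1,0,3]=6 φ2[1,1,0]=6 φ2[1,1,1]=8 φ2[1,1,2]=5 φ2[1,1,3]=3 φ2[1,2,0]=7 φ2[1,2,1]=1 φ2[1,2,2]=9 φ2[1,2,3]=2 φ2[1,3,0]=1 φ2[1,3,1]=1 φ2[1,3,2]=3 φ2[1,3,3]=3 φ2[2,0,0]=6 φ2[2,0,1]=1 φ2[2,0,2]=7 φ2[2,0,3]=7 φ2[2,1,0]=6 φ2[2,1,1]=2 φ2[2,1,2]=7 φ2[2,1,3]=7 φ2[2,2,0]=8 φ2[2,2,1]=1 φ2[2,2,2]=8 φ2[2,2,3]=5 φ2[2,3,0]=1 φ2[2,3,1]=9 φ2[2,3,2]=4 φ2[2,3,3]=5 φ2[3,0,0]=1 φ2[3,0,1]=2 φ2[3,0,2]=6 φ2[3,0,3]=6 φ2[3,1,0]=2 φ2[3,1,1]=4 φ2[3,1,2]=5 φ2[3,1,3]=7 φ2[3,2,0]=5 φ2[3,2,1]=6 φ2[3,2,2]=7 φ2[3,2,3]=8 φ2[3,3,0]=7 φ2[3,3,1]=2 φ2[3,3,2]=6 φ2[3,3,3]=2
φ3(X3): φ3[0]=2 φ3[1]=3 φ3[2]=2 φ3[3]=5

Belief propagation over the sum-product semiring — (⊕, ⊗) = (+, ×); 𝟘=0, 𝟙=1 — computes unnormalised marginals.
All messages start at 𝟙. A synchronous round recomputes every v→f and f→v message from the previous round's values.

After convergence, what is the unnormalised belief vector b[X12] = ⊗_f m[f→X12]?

init: all messages = 𝟙 over 4 values
r1 m[φ0→X8] = [20, 15, 24, 10]
r1 m[φ0→X3] = [15, 14, 21, 19]
r1 m[φ1→X8] = [19, 24, 27, 16]
r1 m[φ1→X9] = [16, 17, 23, 30]
r1 m[φ2→X8] = [83, 67, 84, 76]
r1 m[φ2→X6] = [80, 84, 81, 65]
r1 m[φ2→X12] = [77, 66, 87, 80]
r1 m[φ3→X3] = [2, 3, 2, 5]
r1 m[X8→φ0] = [1, 1, 1, 1]
r1 m[X8→φ1] = [1, 1, 1, 1]
r1 m[X8→φ2] = [1, 1, 1, 1]
r1 m[X9→φ1] = [1, 1, 1, 1]
r1 m[X6→φ2] = [1, 1, 1, 1]
r1 m[X3→φ0] = [1, 1, 1, 1]
r1 m[X3→φ3] = [1, 1, 1, 1]
r1 m[X12→φ2] = [1, 1, 1, 1]
r2 m[φ0→X8] = [20, 15, 24, 10]
r2 m[φ0→X3] = [15, 14, 21, 19]
r2 m[φ1→X8] = [19, 24, 27, 16]
r2 m[φ1→X9] = [16, 17, 23, 30]
r2 m[φ2→X8] = [83, 67, 84, 76]
r2 m[φ2→X6] = [80, 84, 81, 65]
r2 m[φ2→X12] = [77, 66, 87, 80]
r2 m[φ3→X3] = [2, 3, 2, 5]
r2 m[X8→φ0] = [1577, 1608, 2268, 1216]
r2 m[X8→φ1] = [1660, 1005, 2016, 760]
r2 m[X8→φ2] = [380, 360, 648, 160]
r2 m[X9→φ1] = [1, 1, 1, 1]
r2 m[X6→φ2] = [1, 1, 1, 1]
r2 m[X3→φ0] = [2, 3, 2, 5]
r2 m[X3→φ3] = [15, 14, 21, 19]
r2 m[X12→φ2] = [1, 1, 1, 1]
r3 m[φ0→X8] = [61, 46, 69, 33]
r3 m[φ0→X3] = [24831, 27967, 38016, 31438]
r3 m[φ1→X8] = [19, 24, 27, 16]
r3 m[φ1→X9] = [23376, 21049, 33418, 44409]
r3 m[φ2→X8] = [83, 67, 84, 76]
r3 m[φ2→X6] = [32368, 33416, 30576, 25892]
r3 m[φ2→X12] = [31228, 25204, 34328, 31492]
r3 m[φ3→X3] = [2, 3, 2, 5]
r3 m[X8→φ0] = [1577, 1608, 2268, 1216]
r3 m[X8→φ1] = [1660, 1005, 2016, 760]
r3 m[X8→φ2] = [380, 360, 648, 160]
r3 m[X9→φ1] = [1, 1, 1, 1]
r3 m[X6→φ2] = [1, 1, 1, 1]
r3 m[X3→φ0] = [2, 3, 2, 5]
r3 m[X3→φ3] = [15, 14, 21, 19]
r3 m[X12→φ2] = [1, 1, 1, 1]
r4 m[φ0→X8] = [61, 46, 69, 33]
r4 m[φ0→X3] = [24831, 27967, 38016, 31438]
r4 m[φ1→X8] = [19, 24, 27, 16]
r4 m[φ1→X9] = [23376, 21049, 33418, 44409]
r4 m[φ2→X8] = [83, 67, 84, 76]
r4 m[φ2→X6] = [32368, 33416, 30576, 25892]
r4 m[φ2→X12] = [31228, 25204, 34328, 31492]
r4 m[φ3→X3] = [2, 3, 2, 5]
r4 m[X8→φ0] = [1577, 1608, 2268, 1216]
r4 m[X8→φ1] = [5063, 3082, 5796, 2508]
r4 m[X8→φ2] = [1159, 1104, 1863, 528]
r4 m[X9→φ1] = [1, 1, 1, 1]
r4 m[X6→φ2] = [1, 1, 1, 1]
r4 m[X3→φ0] = [2, 3, 2, 5]
r4 m[X3→φ3] = [24831, 27967, 38016, 31438]
r4 m[X12→φ2] = [1, 1, 1, 1]
r5 m[φ0→X8] = [61, 46, 69, 33]
r5 m[φ0→X3] = [24831, 27967, 38016, 31438]
r5 m[φ1→X8] = [19, 24, 27, 16]
r5 m[φ1→X9] = [69817, 63509, 100466, 132993]
r5 m[φ2→X8] = [83, 67, 84, 76]
r5 m[φ2→X6] = [97049, 100276, 91916, 77544]
r5 m[φ2→X12] = [93572, 76042, 102838, 94333]
r5 m[φ3→X3] = [2, 3, 2, 5]
r5 m[X8→φ0] = [1577, 1608, 2268, 1216]
r5 m[X8→φ1] = [5063, 3082, 5796, 2508]
r5 m[X8→φ2] = [1159, 1104, 1863, 528]
r5 m[X9→φ1] = [1, 1, 1, 1]
r5 m[X6→φ2] = [1, 1, 1, 1]
r5 m[X3→φ0] = [2, 3, 2, 5]
r5 m[X3→φ3] = [24831, 27967, 38016, 31438]
r5 m[X12→φ2] = [1, 1, 1, 1]
r6 m[φ0→X8] = [61, 46, 69, 33]
r6 m[φ0→X3] = [24831, 27967, 38016, 31438]
r6 m[φ1→X8] = [19, 24, 27, 16]
r6 m[φ1→X9] = [69817, 63509, 100466, 132993]
r6 m[φ2→X8] = [83, 67, 84, 76]
r6 m[φ2→X6] = [97049, 100276, 91916, 77544]
r6 m[φ2→X12] = [93572, 76042, 102838, 94333]
r6 m[φ3→X3] = [2, 3, 2, 5]
r6 m[X8→φ0] = [1577, 1608, 2268, 1216]
r6 m[X8→φ1] = [5063, 3082, 5796, 2508]
r6 m[X8→φ2] = [1159, 1104, 1863, 528]
r6 m[X9→φ1] = [1, 1, 1, 1]
r6 m[X6→φ2] = [1, 1, 1, 1]
r6 m[X3→φ0] = [2, 3, 2, 5]
r6 m[X3→φ3] = [24831, 27967, 38016, 31438]
r6 m[X12→φ2] = [1, 1, 1, 1]
fixed point reached at round 6
b[X12] = ⊗ incoming = [93572, 76042, 102838, 94333]

b[X12] = [93572, 76042, 102838, 94333]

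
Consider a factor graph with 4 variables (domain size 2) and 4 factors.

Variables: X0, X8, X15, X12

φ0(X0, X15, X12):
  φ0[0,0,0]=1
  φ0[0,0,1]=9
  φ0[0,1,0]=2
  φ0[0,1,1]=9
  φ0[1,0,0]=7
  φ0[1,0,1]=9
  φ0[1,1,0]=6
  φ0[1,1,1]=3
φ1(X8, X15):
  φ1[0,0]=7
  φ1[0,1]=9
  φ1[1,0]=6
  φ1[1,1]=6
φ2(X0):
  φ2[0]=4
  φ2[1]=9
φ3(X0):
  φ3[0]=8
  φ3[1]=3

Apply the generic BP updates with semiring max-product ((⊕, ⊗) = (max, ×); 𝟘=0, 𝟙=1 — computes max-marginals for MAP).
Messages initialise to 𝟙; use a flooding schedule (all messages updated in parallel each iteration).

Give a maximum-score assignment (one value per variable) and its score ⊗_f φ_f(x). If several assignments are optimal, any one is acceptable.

assignment: (X0=0, X8=0, X15=1, X12=1); score = 2592

init: all messages = 𝟙 over 2 values
r1 m[φ0→X0] = [9, 9]
r1 m[φ0→X15] = [9, 9]
r1 m[φ0→X12] = [7, 9]
r1 m[φ1→X8] = [9, 6]
r1 m[φ1→X15] = [7, 9]
r1 m[φ2→X0] = [4, 9]
r1 m[φ3→X0] = [8, 3]
r1 m[X0→φ0] = [1, 1]
r1 m[X0→φ2] = [1, 1]
r1 m[X0→φ3] = [1, 1]
r1 m[X8→φ1] = [1, 1]
r1 m[X15→φ0] = [1, 1]
r1 m[X15→φ1] = [1, 1]
r1 m[X12→φ0] = [1, 1]
r2 m[φ0→X0] = [9, 9]
r2 m[φ0→X15] = [9, 9]
r2 m[φ0→X12] = [7, 9]
r2 m[φ1→X8] = [9, 6]
r2 m[φ1→X15] = [7, 9]
r2 m[φ2→X0] = [4, 9]
r2 m[φ3→X0] = [8, 3]
r2 m[X0→φ0] = [32, 27]
r2 m[X0→φ2] = [72, 27]
r2 m[X0→φ3] = [36, 81]
r2 m[X8→φ1] = [1, 1]
r2 m[X15→φ0] = [7, 9]
r2 m[X15→φ1] = [9, 9]
r2 m[X12→φ0] = [1, 1]
r3 m[φ0→X0] = [81, 63]
r3 m[φ0→X15] = [288, 288]
r3 m[φ0→X12] = [1458, 2592]
r3 m[φ1→X8] = [81, 54]
r3 m[φ1→X15] = [7, 9]
r3 m[φ2→X0] = [4, 9]
r3 m[φ3→X0] = [8, 3]
r3 m[X0→φ0] = [32, 27]
r3 m[X0→φ2] = [72, 27]
r3 m[X0→φ3] = [36, 81]
r3 m[X8→φ1] = [1, 1]
r3 m[X15→φ0] = [7, 9]
r3 m[X15→φ1] = [9, 9]
r3 m[X12→φ0] = [1, 1]
r4 m[φ0→X0] = [81, 63]
r4 m[φ0→X15] = [288, 288]
r4 m[φ0→X12] = [1458, 2592]
r4 m[φ1→X8] = [81, 54]
r4 m[φ1→X15] = [7, 9]
r4 m[φ2→X0] = [4, 9]
r4 m[φ3→X0] = [8, 3]
r4 m[X0→φ0] = [32, 27]
r4 m[X0→φ2] = [648, 189]
r4 m[X0→φ3] = [324, 567]
r4 m[X8→φ1] = [1, 1]
r4 m[X15→φ0] = [7, 9]
r4 m[X15→φ1] = [288, 288]
r4 m[X12→φ0] = [1, 1]
r5 m[φ0→X0] = [81, 63]
r5 m[φ0→X15] = [288, 288]
r5 m[φ0→X12] = [1458, 2592]
r5 m[φ1→X8] = [2592, 1728]
r5 m[φ1→X15] = [7, 9]
r5 m[φ2→X0] = [4, 9]
r5 m[φ3→X0] = [8, 3]
r5 m[X0→φ0] = [32, 27]
r5 m[X0→φ2] = [648, 189]
r5 m[X0→φ3] = [324, 567]
r5 m[X8→φ1] = [1, 1]
r5 m[X15→φ0] = [7, 9]
r5 m[X15→φ1] = [288, 288]
r5 m[X12→φ0] = [1, 1]
r6 m[φ0→X0] = [81, 63]
r6 m[φ0→X15] = [288, 288]
r6 m[φ0→X12] = [1458, 2592]
r6 m[φ1→X8] = [2592, 1728]
r6 m[φ1→X15] = [7, 9]
r6 m[φ2→X0] = [4, 9]
r6 m[φ3→X0] = [8, 3]
r6 m[X0→φ0] = [32, 27]
r6 m[X0→φ2] = [648, 189]
r6 m[X0→φ3] = [324, 567]
r6 m[X8→φ1] = [1, 1]
r6 m[X15→φ0] = [7, 9]
r6 m[X15→φ1] = [288, 288]
r6 m[X12→φ0] = [1, 1]
fixed point reached at round 6
traceback from X0: (X0=0, X8=0, X15=1, X12=1), score=2592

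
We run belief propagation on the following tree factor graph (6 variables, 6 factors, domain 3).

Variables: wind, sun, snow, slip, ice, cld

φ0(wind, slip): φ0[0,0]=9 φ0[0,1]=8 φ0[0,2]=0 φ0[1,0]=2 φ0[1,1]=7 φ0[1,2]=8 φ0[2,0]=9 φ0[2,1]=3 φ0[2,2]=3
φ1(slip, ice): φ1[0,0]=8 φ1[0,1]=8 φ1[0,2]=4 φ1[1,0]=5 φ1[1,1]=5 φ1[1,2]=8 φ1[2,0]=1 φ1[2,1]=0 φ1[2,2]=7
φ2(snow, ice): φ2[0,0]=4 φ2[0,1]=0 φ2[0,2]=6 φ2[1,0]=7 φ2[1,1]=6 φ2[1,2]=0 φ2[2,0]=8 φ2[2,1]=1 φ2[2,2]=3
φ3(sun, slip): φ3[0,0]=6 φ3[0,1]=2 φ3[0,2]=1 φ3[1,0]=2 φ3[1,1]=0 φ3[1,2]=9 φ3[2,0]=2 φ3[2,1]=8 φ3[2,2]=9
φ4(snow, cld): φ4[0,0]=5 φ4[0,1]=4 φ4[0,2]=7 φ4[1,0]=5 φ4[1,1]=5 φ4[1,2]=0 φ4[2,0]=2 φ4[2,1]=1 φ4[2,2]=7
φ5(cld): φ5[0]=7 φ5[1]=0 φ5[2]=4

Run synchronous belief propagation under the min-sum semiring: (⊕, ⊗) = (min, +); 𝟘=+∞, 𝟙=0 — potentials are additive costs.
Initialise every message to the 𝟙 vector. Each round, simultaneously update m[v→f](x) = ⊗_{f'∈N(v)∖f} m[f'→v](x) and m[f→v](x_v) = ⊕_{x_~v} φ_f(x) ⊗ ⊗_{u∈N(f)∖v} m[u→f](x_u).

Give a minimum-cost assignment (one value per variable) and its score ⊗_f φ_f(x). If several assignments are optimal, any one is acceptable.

assignment: (wind=0, sun=0, snow=2, slip=2, ice=1, cld=1); score = 3

init: all messages = 𝟙 over 3 values
r1 m[φ0→wind] = [0, 2, 3]
r1 m[φ0→slip] = [2, 3, 0]
r1 m[φ1→slip] = [4, 5, 0]
r1 m[φ1→ice] = [1, 0, 4]
r1 m[φ2→snow] = [0, 0, 1]
r1 m[φ2→ice] = [4, 0, 0]
r1 m[φ3→sun] = [1, 0, 2]
r1 m[φ3→slip] = [2, 0, 1]
r1 m[φ4→snow] = [4, 0, 1]
r1 m[φ4→cld] = [2, 1, 0]
r1 m[φ5→cld] = [7, 0, 4]
r1 m[wind→φ0] = [0, 0, 0]
r1 m[sun→φ3] = [0, 0, 0]
r1 m[snow→φ2] = [0, 0, 0]
r1 m[snow→φ4] = [0, 0, 0]
r1 m[slip→φ0] = [0, 0, 0]
r1 m[slip→φ1] = [0, 0, 0]
r1 m[slip→φ3] = [0, 0, 0]
r1 m[ice→φ1] = [0, 0, 0]
r1 m[ice→φ2] = [0, 0, 0]
r1 m[cld→φ4] = [0, 0, 0]
r1 m[cld→φ5] = [0, 0, 0]
r2 m[φ0→wind] = [0, 2, 3]
r2 m[φ0→slip] = [2, 3, 0]
r2 m[φ1→slip] = [4, 5, 0]
r2 m[φ1→ice] = [1, 0, 4]
r2 m[φ2→snow] = [0, 0, 1]
r2 m[φ2→ice] = [4, 0, 0]
r2 m[φ3→sun] = [1, 0, 2]
r2 m[φ3→slip] = [2, 0, 1]
r2 m[φ4→snow] = [4, 0, 1]
r2 m[φ4→cld] = [2, 1, 0]
r2 m[φ5→cld] = [7, 0, 4]
r2 m[wind→φ0] = [0, 0, 0]
r2 m[sun→φ3] = [0, 0, 0]
r2 m[snow→φ2] = [4, 0, 1]
r2 m[snow→φ4] = [0, 0, 1]
r2 m[slip→φ0] = [6, 5, 1]
r2 m[slip→φ1] = [4, 3, 1]
r2 m[slip→φ3] = [6, 8, 0]
r2 m[ice→φ1] = [4, 0, 0]
r2 m[ice→φ2] = [1, 0, 4]
r2 m[cld→φ4] = [7, 0, 4]
r2 m[cld→φ5] = [2, 1, 0]
r3 m[φ0→wind] = [1, 8, 4]
r3 m[φ0→slip] = [2, 3, 0]
r3 m[φ1→slip] = [4, 5, 0]
r3 m[φ1→ice] = [2, 1, 8]
r3 m[φ2→snow] = [0, 4, 1]
r3 m[φ2→ice] = [7, 2, 0]
r3 m[φ3→sun] = [1, 8, 8]
r3 m[φ3→slip] = [2, 0, 1]
r3 m[φ4→snow] = [4, 4, 1]
r3 m[φ4→cld] = [3, 2, 0]
r3 m[φ5→cld] = [7, 0, 4]
r3 m[wind→φ0] = [0, 0, 0]
r3 m[sun→φ3] = [0, 0, 0]
r3 m[snow→φ2] = [4, 0, 1]
r3 m[snow→φ4] = [0, 0, 1]
r3 m[slip→φ0] = [6, 5, 1]
r3 m[slip→φ1] = [4, 3, 1]
r3 m[slip→φ3] = [6, 8, 0]
r3 m[ice→φ1] = [4, 0, 0]
r3 m[ice→φ2] = [1, 0, 4]
r3 m[cld→φ4] = [7, 0, 4]
r3 m[cld→φ5] = [2, 1, 0]
r4 m[φ0→wind] = [1, 8, 4]
r4 m[φ0→slip] = [2, 3, 0]
r4 m[φ1→slip] = [4, 5, 0]
r4 m[φ1→ice] = [2, 1, 8]
r4 m[φ2→snow] = [0, 4, 1]
r4 m[φ2→ice] = [7, 2, 0]
r4 m[φ3→sun] = [1, 8, 8]
r4 m[φ3→slip] = [2, 0, 1]
r4 m[φ4→snow] = [4, 4, 1]
r4 m[φ4→cld] = [3, 2, 0]
r4 m[φ5→cld] = [7, 0, 4]
r4 m[wind→φ0] = [0, 0, 0]
r4 m[sun→φ3] = [0, 0, 0]
r4 m[snow→φ2] = [4, 4, 1]
r4 m[snow→φ4] = [0, 4, 1]
r4 m[slip→φ0] = [6, 5, 1]
r4 m[slip→φ1] = [4, 3, 1]
r4 m[slip→φ3] = [6, 8, 0]
r4 m[ice→φ1] = [7, 2, 0]
r4 m[ice→φ2] = [2, 1, 8]
r4 m[cld→φ4] = [7, 0, 4]
r4 m[cld→φ5] = [3, 2, 0]
r5 m[φ0→wind] = [1, 8, 4]
r5 m[φ0→slip] = [2, 3, 0]
r5 m[φ1→slip] = [4, 7, 2]
r5 m[φ1→ice] = [2, 1, 8]
r5 m[φ2→snow] = [1, 7, 2]
r5 m[φ2→ice] = [8, 2, 4]
r5 m[φ3→sun] = [1, 8, 8]
r5 m[φ3→slip] = [2, 0, 1]
r5 m[φ4→snow] = [4, 4, 1]
r5 m[φ4→cld] = [3, 2, 4]
r5 m[φ5→cld] = [7, 0, 4]
r5 m[wind→φ0] = [0, 0, 0]
r5 m[sun→φ3] = [0, 0, 0]
r5 m[snow→φ2] = [4, 4, 1]
r5 m[snow→φ4] = [0, 4, 1]
r5 m[slip→φ0] = [6, 5, 1]
r5 m[slip→φ1] = [4, 3, 1]
r5 m[slip→φ3] = [6, 8, 0]
r5 m[ice→φ1] = [7, 2, 0]
r5 m[ice→φ2] = [2, 1, 8]
r5 m[cld→φ4] = [7, 0, 4]
r5 m[cld→φ5] = [3, 2, 0]
r6 m[φ0→wind] = [1, 8, 4]
r6 m[φ0→slip] = [2, 3, 0]
r6 m[φ1→slip] = [4, 7, 2]
r6 m[φ1→ice] = [2, 1, 8]
r6 m[φ2→snow] = [1, 7, 2]
r6 m[φ2→ice] = [8, 2, 4]
r6 m[φ3→sun] = [1, 8, 8]
r6 m[φ3→slip] = [2, 0, 1]
r6 m[φ4→snow] = [4, 4, 1]
r6 m[φ4→cld] = [3, 2, 4]
r6 m[φ5→cld] = [7, 0, 4]
r6 m[wind→φ0] = [0, 0, 0]
r6 m[sun→φ3] = [0, 0, 0]
r6 m[snow→φ2] = [4, 4, 1]
r6 m[snow→φ4] = [1, 7, 2]
r6 m[slip→φ0] = [6, 7, 3]
r6 m[slip→φ1] = [4, 3, 1]
r6 m[slip→φ3] = [6, 10, 2]
r6 m[ice→φ1] = [8, 2, 4]
r6 m[ice→φ2] = [2, 1, 8]
r6 m[cld→φ4] = [7, 0, 4]
r6 m[cld→φ5] = [3, 2, 4]
r7 m[φ0→wind] = [3, 8, 6]
r7 m[φ0→slip] = [2, 3, 0]
r7 m[φ1→slip] = [8, 7, 2]
r7 m[φ1→ice] = [2, 1, 8]
r7 m[φ2→snow] = [1, 7, 2]
r7 m[φ2→ice] = [8, 2, 4]
r7 m[φ3→sun] = [3, 8, 8]
r7 m[φ3→slip] = [2, 0, 1]
r7 m[φ4→snow] = [4, 4, 1]
r7 m[φ4→cld] = [4, 3, 7]
r7 m[φ5→cld] = [7, 0, 4]
r7 m[wind→φ0] = [0, 0, 0]
r7 m[sun→φ3] = [0, 0, 0]
r7 m[snow→φ2] = [4, 4, 1]
r7 m[snow→φ4] = [1, 7, 2]
r7 m[slip→φ0] = [6, 7, 3]
r7 m[slip→φ1] = [4, 3, 1]
r7 m[slip→φ3] = [6, 10, 2]
r7 m[ice→φ1] = [8, 2, 4]
r7 m[ice→φ2] = [2, 1, 8]
r7 m[cld→φ4] = [7, 0, 4]
r7 m[cld→φ5] = [3, 2, 4]
r8 m[φ0→wind] = [3, 8, 6]
r8 m[φ0→slip] = [2, 3, 0]
r8 m[φ1→slip] = [8, 7, 2]
r8 m[φ1→ice] = [2, 1, 8]
r8 m[φ2→snow] = [1, 7, 2]
r8 m[φ2→ice] = [8, 2, 4]
r8 m[φ3→sun] = [3, 8, 8]
r8 m[φ3→slip] = [2, 0, 1]
r8 m[φ4→snow] = [4, 4, 1]
r8 m[φ4→cld] = [4, 3, 7]
r8 m[φ5→cld] = [7, 0, 4]
r8 m[wind→φ0] = [0, 0, 0]
r8 m[sun→φ3] = [0, 0, 0]
r8 m[snow→φ2] = [4, 4, 1]
r8 m[snow→φ4] = [1, 7, 2]
r8 m[slip→φ0] = [10, 7, 3]
r8 m[slip→φ1] = [4, 3, 1]
r8 m[slip→φ3] = [10, 10, 2]
r8 m[ice→φ1] = [8, 2, 4]
r8 m[ice→φ2] = [2, 1, 8]
r8 m[cld→φ4] = [7, 0, 4]
r8 m[cld→φ5] = [4, 3, 7]
r9 m[φ0→wind] = [3, 11, 6]
r9 m[φ0→slip] = [2, 3, 0]
r9 m[φ1→slip] = [8, 7, 2]
r9 m[φ1→ice] = [2, 1, 8]
r9 m[φ2→snow] = [1, 7, 2]
r9 m[φ2→ice] = [8, 2, 4]
r9 m[φ3→sun] = [3, 10, 11]
r9 m[φ3→slip] = [2, 0, 1]
r9 m[φ4→snow] = [4, 4, 1]
r9 m[φ4→cld] = [4, 3, 7]
r9 m[φ5→cld] = [7, 0, 4]
r9 m[wind→φ0] = [0, 0, 0]
r9 m[sun→φ3] = [0, 0, 0]
r9 m[snow→φ2] = [4, 4, 1]
r9 m[snow→φ4] = [1, 7, 2]
r9 m[slip→φ0] = [10, 7, 3]
r9 m[slip→φ1] = [4, 3, 1]
r9 m[slip→φ3] = [10, 10, 2]
r9 m[ice→φ1] = [8, 2, 4]
r9 m[ice→φ2] = [2, 1, 8]
r9 m[cld→φ4] = [7, 0, 4]
r9 m[cld→φ5] = [4, 3, 7]
r10 m[φ0→wind] = [3, 11, 6]
r10 m[φ0→slip] = [2, 3, 0]
r10 m[φ1→slip] = [8, 7, 2]
r10 m[φ1→ice] = [2, 1, 8]
r10 m[φ2→snow] = [1, 7, 2]
r10 m[φ2→ice] = [8, 2, 4]
r10 m[φ3→sun] = [3, 10, 11]
r10 m[φ3→slip] = [2, 0, 1]
r10 m[φ4→snow] = [4, 4, 1]
r10 m[φ4→cld] = [4, 3, 7]
r10 m[φ5→cld] = [7, 0, 4]
r10 m[wind→φ0] = [0, 0, 0]
r10 m[sun→φ3] = [0, 0, 0]
r10 m[snow→φ2] = [4, 4, 1]
r10 m[snow→φ4] = [1, 7, 2]
r10 m[slip→φ0] = [10, 7, 3]
r10 m[slip→φ1] = [4, 3, 1]
r10 m[slip→φ3] = [10, 10, 2]
r10 m[ice→φ1] = [8, 2, 4]
r10 m[ice→φ2] = [2, 1, 8]
r10 m[cld→φ4] = [7, 0, 4]
r10 m[cld→φ5] = [4, 3, 7]
fixed point reached at round 10
traceback from wind: (wind=0, sun=0, snow=2, slip=2, ice=1, cld=1), score=3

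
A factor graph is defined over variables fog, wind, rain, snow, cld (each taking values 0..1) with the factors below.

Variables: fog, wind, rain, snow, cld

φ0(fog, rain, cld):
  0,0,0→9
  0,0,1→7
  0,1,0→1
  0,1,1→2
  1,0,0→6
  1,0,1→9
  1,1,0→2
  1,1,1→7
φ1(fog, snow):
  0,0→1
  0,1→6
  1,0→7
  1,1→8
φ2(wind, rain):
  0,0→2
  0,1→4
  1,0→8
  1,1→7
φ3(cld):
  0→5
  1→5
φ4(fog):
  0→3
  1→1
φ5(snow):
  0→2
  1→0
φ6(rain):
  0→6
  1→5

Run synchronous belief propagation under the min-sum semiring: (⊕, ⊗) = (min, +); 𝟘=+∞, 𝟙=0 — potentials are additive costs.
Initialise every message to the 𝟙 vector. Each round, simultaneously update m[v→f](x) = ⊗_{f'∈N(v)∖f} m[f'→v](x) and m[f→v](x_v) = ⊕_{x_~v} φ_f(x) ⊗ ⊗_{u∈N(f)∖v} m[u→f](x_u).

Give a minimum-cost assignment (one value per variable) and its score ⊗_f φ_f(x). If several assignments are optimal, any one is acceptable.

assignment: (fog=0, wind=0, rain=1, snow=0, cld=0); score = 21

init: all messages = 𝟙 over 2 values
r1 m[φ0→fog] = [1, 2]
r1 m[φ0→rain] = [6, 1]
r1 m[φ0→cld] = [1, 2]
r1 m[φ1→fog] = [1, 7]
r1 m[φ1→snow] = [1, 6]
r1 m[φ2→wind] = [2, 7]
r1 m[φ2→rain] = [2, 4]
r1 m[φ3→cld] = [5, 5]
r1 m[φ4→fog] = [3, 1]
r1 m[φ5→snow] = [2, 0]
r1 m[φ6→rain] = [6, 5]
r1 m[fog→φ0] = [0, 0]
r1 m[fog→φ1] = [0, 0]
r1 m[fog→φ4] = [0, 0]
r1 m[wind→φ2] = [0, 0]
r1 m[rain→φ0] = [0, 0]
r1 m[rain→φ2] = [0, 0]
r1 m[rain→φ6] = [0, 0]
r1 m[snow→φ1] = [0, 0]
r1 m[snow→φ5] = [0, 0]
r1 m[cld→φ0] = [0, 0]
r1 m[cld→φ3] = [0, 0]
r2 m[φ0→fog] = [1, 2]
r2 m[φ0→rain] = [6, 1]
r2 m[φ0→cld] = [1, 2]
r2 m[φ1→fog] = [1, 7]
r2 m[φ1→snow] = [1, 6]
r2 m[φ2→wind] = [2, 7]
r2 m[φ2→rain] = [2, 4]
r2 m[φ3→cld] = [5, 5]
r2 m[φ4→fog] = [3, 1]
r2 m[φ5→snow] = [2, 0]
r2 m[φ6→rain] = [6, 5]
r2 m[fog→φ0] = [4, 8]
r2 m[fog→φ1] = [4, 3]
r2 m[fog→φ4] = [2, 9]
r2 m[wind→φ2] = [0, 0]
r2 m[rain→φ0] = [8, 9]
r2 m[rain→φ2] = [12, 6]
r2 m[rain→φ6] = [8, 5]
r2 m[snow→φ1] = [2, 0]
r2 m[snow→φ5] = [1, 6]
r2 m[cld→φ0] = [5, 5]
r2 m[cld→φ3] = [1, 2]
r3 m[φ0→fog] = [15, 16]
r3 m[φ0→rain] = [16, 10]
r3 m[φ0→cld] = [14, 15]
r3 m[φ1→fog] = [3, 8]
r3 m[φ1→snow] = [5, 10]
r3 m[φ2→wind] = [10, 13]
r3 m[φ2→rain] = [2, 4]
r3 m[φ3→cld] = [5, 5]
r3 m[φ4→fog] = [3, 1]
r3 m[φ5→snow] = [2, 0]
r3 m[φ6→rain] = [6, 5]
r3 m[fog→φ0] = [4, 8]
r3 m[fog→φ1] = [4, 3]
r3 m[fog→φ4] = [2, 9]
r3 m[wind→φ2] = [0, 0]
r3 m[rain→φ0] = [8, 9]
r3 m[rain→φ2] = [12, 6]
r3 m[rain→φ6] = [8, 5]
r3 m[snow→φ1] = [2, 0]
r3 m[snow→φ5] = [1, 6]
r3 m[cld→φ0] = [5, 5]
r3 m[cld→φ3] = [1, 2]
r4 m[φ0→fog] = [15, 16]
r4 m[φ0→rain] = [16, 10]
r4 m[φ0→cld] = [14, 15]
r4 m[φ1→fog] = [3, 8]
r4 m[φ1→snow] = [5, 10]
r4 m[φ2→wind] = [10, 13]
r4 m[φ2→rain] = [2, 4]
r4 m[φ3→cld] = [5, 5]
r4 m[φ4→fog] = [3, 1]
r4 m[φ5→snow] = [2, 0]
r4 m[φ6→rain] = [6, 5]
r4 m[fog→φ0] = [6, 9]
r4 m[fog→φ1] = [18, 17]
r4 m[fog→φ4] = [18, 24]
r4 m[wind→φ2] = [0, 0]
r4 m[rain→φ0] = [8, 9]
r4 m[rain→φ2] = [22, 15]
r4 m[rain→φ6] = [18, 14]
r4 m[snow→φ1] = [2, 0]
r4 m[snow→φ5] = [5, 10]
r4 m[cld→φ0] = [5, 5]
r4 m[cld→φ3] = [14, 15]
r5 m[φ0→fog] = [15, 16]
r5 m[φ0→rain] = [18, 12]
r5 m[φ0→cld] = [16, 17]
r5 m[φ1→fog] = [3, 8]
r5 m[φ1→snow] = [19, 24]
r5 m[φ2→wind] = [19, 22]
r5 m[φ2→rain] = [2, 4]
r5 m[φ3→cld] = [5, 5]
r5 m[φ4→fog] = [3, 1]
r5 m[φ5→snow] = [2, 0]
r5 m[φ6→rain] = [6, 5]
r5 m[fog→φ0] = [6, 9]
r5 m[fog→φ1] = [18, 17]
r5 m[fog→φ4] = [18, 24]
r5 m[wind→φ2] = [0, 0]
r5 m[rain→φ0] = [8, 9]
r5 m[rain→φ2] = [22, 15]
r5 m[rain→φ6] = [18, 14]
r5 m[snow→φ1] = [2, 0]
r5 m[snow→φ5] = [5, 10]
r5 m[cld→φ0] = [5, 5]
r5 m[cld→φ3] = [14, 15]
r6 m[φ0→fog] = [15, 16]
r6 m[φ0→rain] = [18, 12]
r6 m[φ0→cld] = [16, 17]
r6 m[φ1→fog] = [3, 8]
r6 m[φ1→snow] = [19, 24]
r6 m[φ2→wind] = [19, 22]
r6 m[φ2→rain] = [2, 4]
r6 m[φ3→cld] = [5, 5]
r6 m[φ4→fog] = [3, 1]
r6 m[φ5→snow] = [2, 0]
r6 m[φ6→rain] = [6, 5]
r6 m[fog→φ0] = [6, 9]
r6 m[fog→φ1] = [18, 17]
r6 m[fog→φ4] = [18, 24]
r6 m[wind→φ2] = [0, 0]
r6 m[rain→φ0] = [8, 9]
r6 m[rain→φ2] = [24, 17]
r6 m[rain→φ6] = [20, 16]
r6 m[snow→φ1] = [2, 0]
r6 m[snow→φ5] = [19, 24]
r6 m[cld→φ0] = [5, 5]
r6 m[cld→φ3] = [16, 17]
r7 m[φ0→fog] = [15, 16]
r7 m[φ0→rain] = [18, 12]
r7 m[φ0→cld] = [16, 17]
r7 m[φ1→fog] = [3, 8]
r7 m[φ1→snow] = [19, 24]
r7 m[φ2→wind] = [21, 24]
r7 m[φ2→rain] = [2, 4]
r7 m[φ3→cld] = [5, 5]
r7 m[φ4→fog] = [3, 1]
r7 m[φ5→snow] = [2, 0]
r7 m[φ6→rain] = [6, 5]
r7 m[fog→φ0] = [6, 9]
r7 m[fog→φ1] = [18, 17]
r7 m[fog→φ4] = [18, 24]
r7 m[wind→φ2] = [0, 0]
r7 m[rain→φ0] = [8, 9]
r7 m[rain→φ2] = [24, 17]
r7 m[rain→φ6] = [20, 16]
r7 m[snow→φ1] = [2, 0]
r7 m[snow→φ5] = [19, 24]
r7 m[cld→φ0] = [5, 5]
r7 m[cld→φ3] = [16, 17]
r8 m[φ0→fog] = [15, 16]
r8 m[φ0→rain] = [18, 12]
r8 m[φ0→cld] = [16, 17]
r8 m[φ1→fog] = [3, 8]
r8 m[φ1→snow] = [19, 24]
r8 m[φ2→wind] = [21, 24]
r8 m[φ2→rain] = [2, 4]
r8 m[φ3→cld] = [5, 5]
r8 m[φ4→fog] = [3, 1]
r8 m[φ5→snow] = [2, 0]
r8 m[φ6→rain] = [6, 5]
r8 m[fog→φ0] = [6, 9]
r8 m[fog→φ1] = [18, 17]
r8 m[fog→φ4] = [18, 24]
r8 m[wind→φ2] = [0, 0]
r8 m[rain→φ0] = [8, 9]
r8 m[rain→φ2] = [24, 17]
r8 m[rain→φ6] = [20, 16]
r8 m[snow→φ1] = [2, 0]
r8 m[snow→φ5] = [19, 24]
r8 m[cld→φ0] = [5, 5]
r8 m[cld→φ3] = [16, 17]
fixed point reached at round 8
traceback from fog: (fog=0, wind=0, rain=1, snow=0, cld=0), score=21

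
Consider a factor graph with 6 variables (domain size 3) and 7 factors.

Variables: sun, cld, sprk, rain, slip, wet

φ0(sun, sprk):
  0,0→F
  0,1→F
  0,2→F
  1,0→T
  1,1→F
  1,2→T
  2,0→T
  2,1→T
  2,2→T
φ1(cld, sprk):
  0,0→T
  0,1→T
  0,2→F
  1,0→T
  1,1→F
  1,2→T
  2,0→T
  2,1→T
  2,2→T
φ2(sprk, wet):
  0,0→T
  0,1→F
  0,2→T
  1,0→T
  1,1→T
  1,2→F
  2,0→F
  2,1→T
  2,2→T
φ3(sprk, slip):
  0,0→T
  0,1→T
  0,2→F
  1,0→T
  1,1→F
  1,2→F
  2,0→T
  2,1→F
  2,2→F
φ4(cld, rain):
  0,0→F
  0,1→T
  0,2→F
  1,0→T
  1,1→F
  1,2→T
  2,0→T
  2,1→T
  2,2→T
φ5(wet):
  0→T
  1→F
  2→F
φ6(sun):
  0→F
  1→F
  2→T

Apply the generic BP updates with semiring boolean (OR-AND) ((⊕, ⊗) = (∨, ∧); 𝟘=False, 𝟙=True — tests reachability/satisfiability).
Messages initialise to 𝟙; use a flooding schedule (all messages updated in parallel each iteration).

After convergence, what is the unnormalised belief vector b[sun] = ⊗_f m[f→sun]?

init: all messages = 𝟙 over 3 values
r1 m[φ0→sun] = [F, T, T]
r1 m[φ0→sprk] = [T, T, T]
r1 m[φ1→cld] = [T, T, T]
r1 m[φ1→sprk] = [T, T, T]
r1 m[φ2→sprk] = [T, T, T]
r1 m[φ2→wet] = [T, T, T]
r1 m[φ3→sprk] = [T, T, T]
r1 m[φ3→slip] = [T, T, F]
r1 m[φ4→cld] = [T, T, T]
r1 m[φ4→rain] = [T, T, T]
r1 m[φ5→wet] = [T, F, F]
r1 m[φ6→sun] = [F, F, T]
r1 m[sun→φ0] = [T, T, T]
r1 m[sun→φ6] = [T, T, T]
r1 m[cld→φ1] = [T, T, T]
r1 m[cld→φ4] = [T, T, T]
r1 m[sprk→φ0] = [T, T, T]
r1 m[sprk→φ1] = [T, T, T]
r1 m[sprk→φ2] = [T, T, T]
r1 m[sprk→φ3] = [T, T, T]
r1 m[rain→φ4] = [T, T, T]
r1 m[slip→φ3] = [T, T, T]
r1 m[wet→φ2] = [T, T, T]
r1 m[wet→φ5] = [T, T, T]
r2 m[φ0→sun] = [F, T, T]
r2 m[φ0→sprk] = [T, T, T]
r2 m[φ1→cld] = [T, T, T]
r2 m[φ1→sprk] = [T, T, T]
r2 m[φ2→sprk] = [T, T, T]
r2 m[φ2→wet] = [T, T, T]
r2 m[φ3→sprk] = [T, T, T]
r2 m[φ3→slip] = [T, T, F]
r2 m[φ4→cld] = [T, T, T]
r2 m[φ4→rain] = [T, T, T]
r2 m[φ5→wet] = [T, F, F]
r2 m[φ6→sun] = [F, F, T]
r2 m[sun→φ0] = [F, F, T]
r2 m[sun→φ6] = [F, T, T]
r2 m[cld→φ1] = [T, T, T]
r2 m[cld→φ4] = [T, T, T]
r2 m[sprk→φ0] = [T, T, T]
r2 m[sprk→φ1] = [T, T, T]
r2 m[sprk→φ2] = [T, T, T]
r2 m[sprk→φ3] = [T, T, T]
r2 m[rain→φ4] = [T, T, T]
r2 m[slip→φ3] = [T, T, T]
r2 m[wet→φ2] = [T, F, F]
r2 m[wet→φ5] = [T, T, T]
r3 m[φ0→sun] = [F, T, T]
r3 m[φ0→sprk] = [T, T, T]
r3 m[φ1→cld] = [T, T, T]
r3 m[φ1→sprk] = [T, T, T]
r3 m[φ2→sprk] = [T, T, F]
r3 m[φ2→wet] = [T, T, T]
r3 m[φ3→sprk] = [T, T, T]
r3 m[φ3→slip] = [T, T, F]
r3 m[φ4→cld] = [T, T, T]
r3 m[φ4→rain] = [T, T, T]
r3 m[φ5→wet] = [T, F, F]
r3 m[φ6→sun] = [F, F, T]
r3 m[sun→φ0] = [F, F, T]
r3 m[sun→φ6] = [F, T, T]
r3 m[cld→φ1] = [T, T, T]
r3 m[cld→φ4] = [T, T, T]
r3 m[sprk→φ0] = [T, T, T]
r3 m[sprk→φ1] = [T, T, T]
r3 m[sprk→φ2] = [T, T, T]
r3 m[sprk→φ3] = [T, T, T]
r3 m[rain→φ4] = [T, T, T]
r3 m[slip→φ3] = [T, T, T]
r3 m[wet→φ2] = [T, F, F]
r3 m[wet→φ5] = [T, T, T]
r4 m[φ0→sun] = [F, T, T]
r4 m[φ0→sprk] = [T, T, T]
r4 m[φ1→cld] = [T, T, T]
r4 m[φ1→sprk] = [T, T, T]
r4 m[φ2→sprk] = [T, T, F]
r4 m[φ2→wet] = [T, T, T]
r4 m[φ3→sprk] = [T, T, T]
r4 m[φ3→slip] = [T, T, F]
r4 m[φ4→cld] = [T, T, T]
r4 m[φ4→rain] = [T, T, T]
r4 m[φ5→wet] = [T, F, F]
r4 m[φ6→sun] = [F, F, T]
r4 m[sun→φ0] = [F, F, T]
r4 m[sun→φ6] = [F, T, T]
r4 m[cld→φ1] = [T, T, T]
r4 m[cld→φ4] = [T, T, T]
r4 m[sprk→φ0] = [T, T, F]
r4 m[sprk→φ1] = [T, T, F]
r4 m[sprk→φ2] = [T, T, T]
r4 m[sprk→φ3] = [T, T, F]
r4 m[rain→φ4] = [T, T, T]
r4 m[slip→φ3] = [T, T, T]
r4 m[wet→φ2] = [T, F, F]
r4 m[wet→φ5] = [T, T, T]
r5 m[φ0→sun] = [F, T, T]
r5 m[φ0→sprk] = [T, T, T]
r5 m[φ1→cld] = [T, T, T]
r5 m[φ1→sprk] = [T, T, T]
r5 m[φ2→sprk] = [T, T, F]
r5 m[φ2→wet] = [T, T, T]
r5 m[φ3→sprk] = [T, T, T]
r5 m[φ3→slip] = [T, T, F]
r5 m[φ4→cld] = [T, T, T]
r5 m[φ4→rain] = [T, T, T]
r5 m[φ5→wet] = [T, F, F]
r5 m[φ6→sun] = [F, F, T]
r5 m[sun→φ0] = [F, F, T]
r5 m[sun→φ6] = [F, T, T]
r5 m[cld→φ1] = [T, T, T]
r5 m[cld→φ4] = [T, T, T]
r5 m[sprk→φ0] = [T, T, F]
r5 m[sprk→φ1] = [T, T, F]
r5 m[sprk→φ2] = [T, T, T]
r5 m[sprk→φ3] = [T, T, F]
r5 m[rain→φ4] = [T, T, T]
r5 m[slip→φ3] = [T, T, T]
r5 m[wet→φ2] = [T, F, F]
r5 m[wet→φ5] = [T, T, T]
fixed point reached at round 5
b[sun] = ⊗ incoming = [F, F, T]

b[sun] = [F, F, T]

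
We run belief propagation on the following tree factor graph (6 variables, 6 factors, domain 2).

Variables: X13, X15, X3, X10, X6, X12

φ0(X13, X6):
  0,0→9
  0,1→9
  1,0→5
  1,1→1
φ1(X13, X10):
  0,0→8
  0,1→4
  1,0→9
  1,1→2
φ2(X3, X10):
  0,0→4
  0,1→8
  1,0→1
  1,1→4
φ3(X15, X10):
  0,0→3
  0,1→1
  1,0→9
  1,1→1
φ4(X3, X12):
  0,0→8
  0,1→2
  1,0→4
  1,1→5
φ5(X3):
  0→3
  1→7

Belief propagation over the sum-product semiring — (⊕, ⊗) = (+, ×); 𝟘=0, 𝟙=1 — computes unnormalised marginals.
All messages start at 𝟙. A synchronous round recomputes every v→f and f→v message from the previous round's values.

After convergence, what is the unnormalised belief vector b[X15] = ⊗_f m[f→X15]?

b[X15] = [150030, 367434]

init: all messages = 𝟙 over 2 values
r1 m[φ0→X13] = [18, 6]
r1 m[φ0→X6] = [14, 10]
r1 m[φ1→X13] = [12, 11]
r1 m[φ1→X10] = [17, 6]
r1 m[φ2→X3] = [12, 5]
r1 m[φ2→X10] = [5, 12]
r1 m[φ3→X15] = [4, 10]
r1 m[φ3→X10] = [12, 2]
r1 m[φ4→X3] = [10, 9]
r1 m[φ4→X12] = [12, 7]
r1 m[φ5→X3] = [3, 7]
r1 m[X13→φ0] = [1, 1]
r1 m[X13→φ1] = [1, 1]
r1 m[X15→φ3] = [1, 1]
r1 m[X3→φ2] = [1, 1]
r1 m[X3→φ4] = [1, 1]
r1 m[X3→φ5] = [1, 1]
r1 m[X10→φ1] = [1, 1]
r1 m[X10→φ2] = [1, 1]
r1 m[X10→φ3] = [1, 1]
r1 m[X6→φ0] = [1, 1]
r1 m[X12→φ4] = [1, 1]
r2 m[φ0→X13] = [18, 6]
r2 m[φ0→X6] = [14, 10]
r2 m[φ1→X13] = [12, 11]
r2 m[φ1→X10] = [17, 6]
r2 m[φ2→X3] = [12, 5]
r2 m[φ2→X10] = [5, 12]
r2 m[φ3→X15] = [4, 10]
r2 m[φ3→X10] = [12, 2]
r2 m[φ4→X3] = [10, 9]
r2 m[φ4→X12] = [12, 7]
r2 m[φ5→X3] = [3, 7]
r2 m[X13→φ0] = [12, 11]
r2 m[X13→φ1] = [18, 6]
r2 m[X15→φ3] = [1, 1]
r2 m[X3→φ2] = [30, 63]
r2 m[X3→φ4] = [36, 35]
r2 m[X3→φ5] = [120, 45]
r2 m[X10→φ1] = [60, 24]
r2 m[X10→φ2] = [204, 12]
r2 m[X10→φ3] = [85, 72]
r2 m[X6→φ0] = [1, 1]
r2 m[X12→φ4] = [1, 1]
r3 m[φ0→X13] = [18, 6]
r3 m[φ0→X6] = [163, 119]
r3 m[φ1→X13] = [576, 588]
r3 m[φ1→X10] = [198, 84]
r3 m[φ2→X3] = [912, 252]
r3 m[φ2→X10] = [183, 492]
r3 m[φ3→X15] = [327, 837]
r3 m[φ3→X10] = [12, 2]
r3 m[φ4→X3] = [10, 9]
r3 m[φ4→X12] = [428, 247]
r3 m[φ5→X3] = [3, 7]
r3 m[X13→φ0] = [12, 11]
r3 m[X13→φ1] = [18, 6]
r3 m[X15→φ3] = [1, 1]
r3 m[X3→φ2] = [30, 63]
r3 m[X3→φ4] = [36, 35]
r3 m[X3→φ5] = [120, 45]
r3 m[X10→φ1] = [60, 24]
r3 m[X10→φ2] = [204, 12]
r3 m[X10→φ3] = [85, 72]
r3 m[X6→φ0] = [1, 1]
r3 m[X12→φ4] = [1, 1]
r4 m[φ0→X13] = [18, 6]
r4 m[φ0→X6] = [163, 119]
r4 m[φ1→X13] = [576, 588]
r4 m[φ1→X10] = [198, 84]
r4 m[φ2→X3] = [912, 252]
r4 m[φ2→X10] = [183, 492]
r4 m[φ3→X15] = [327, 837]
r4 m[φ3→X10] = [12, 2]
r4 m[φ4→X3] = [10, 9]
r4 m[φ4→X12] = [428, 247]
r4 m[φ5→X3] = [3, 7]
r4 m[X13→φ0] = [576, 588]
r4 m[X13→φ1] = [18, 6]
r4 m[X15→φ3] = [1, 1]
r4 m[X3→φ2] = [30, 63]
r4 m[X3→φ4] = [2736, 1764]
r4 m[X3→φ5] = [9120, 2268]
r4 m[X10→φ1] = [2196, 984]
r4 m[X10→φ2] = [2376, 168]
r4 m[X10→φ3] = [36234, 41328]
r4 m[X6→φ0] = [1, 1]
r4 m[X12→φ4] = [1, 1]
r5 m[φ0→X13] = [18, 6]
r5 m[φ0→X6] = [8124, 5772]
r5 m[φ1→X13] = [21504, 21732]
r5 m[φ1→X10] = [198, 84]
r5 m[φ2→X3] = [10848, 3048]
r5 m[φ2→X10] = [183, 492]
r5 m[φ3→X15] = [150030, 367434]
r5 m[φ3→X10] = [12, 2]
r5 m[φ4→X3] = [10, 9]
r5 m[φ4→X12] = [28944, 14292]
r5 m[φ5→X3] = [3, 7]
r5 m[X13→φ0] = [576, 588]
r5 m[X13→φ1] = [18, 6]
r5 m[X15→φ3] = [1, 1]
r5 m[X3→φ2] = [30, 63]
r5 m[X3→φ4] = [2736, 1764]
r5 m[X3→φ5] = [9120, 2268]
r5 m[X10→φ1] = [2196, 984]
r5 m[X10→φ2] = [2376, 168]
r5 m[X10→φ3] = [36234, 41328]
r5 m[X6→φ0] = [1, 1]
r5 m[X12→φ4] = [1, 1]
r6 m[φ0→X13] = [18, 6]
r6 m[φ0→X6] = [8124, 5772]
r6 m[φ1→X13] = [21504, 21732]
r6 m[φ1→X10] = [198, 84]
r6 m[φ2→X3] = [10848, 3048]
r6 m[φ2→X10] = [183, 492]
r6 m[φ3→X15] = [150030, 367434]
r6 m[φ3→X10] = [12, 2]
r6 m[φ4→X3] = [10, 9]
r6 m[φ4→X12] = [28944, 14292]
r6 m[φ5→X3] = [3, 7]
r6 m[X13→φ0] = [21504, 21732]
r6 m[X13→φ1] = [18, 6]
r6 m[X15→φ3] = [1, 1]
r6 m[X3→φ2] = [30, 63]
r6 m[X3→φ4] = [32544, 21336]
r6 m[X3→φ5] = [108480, 27432]
r6 m[X10→φ1] = [2196, 984]
r6 m[X10→φ2] = [2376, 168]
r6 m[X10→φ3] = [36234, 41328]
r6 m[X6→φ0] = [1, 1]
r6 m[X12→φ4] = [1, 1]
r7 m[φ0→X13] = [18, 6]
r7 m[φ0→X6] = [302196, 215268]
r7 m[φ1→X13] = [21504, 21732]
r7 m[φ1→X10] = [198, 84]
r7 m[φ2→X3] = [10848, 3048]
r7 m[φ2→X10] = [183, 492]
r7 m[φ3→X15] = [150030, 367434]
r7 m[φ3→X10] = [12, 2]
r7 m[φ4→X3] = [10, 9]
r7 m[φ4→X12] = [345696, 171768]
r7 m[φ5→X3] = [3, 7]
r7 m[X13→φ0] = [21504, 21732]
r7 m[X13→φ1] = [18, 6]
r7 m[X15→φ3] = [1, 1]
r7 m[X3→φ2] = [30, 63]
r7 m[X3→φ4] = [32544, 21336]
r7 m[X3→φ5] = [108480, 27432]
r7 m[X10→φ1] = [2196, 984]
r7 m[X10→φ2] = [2376, 168]
r7 m[X10→φ3] = [36234, 41328]
r7 m[X6→φ0] = [1, 1]
r7 m[X12→φ4] = [1, 1]
r8 m[φ0→X13] = [18, 6]
r8 m[φ0→X6] = [302196, 215268]
r8 m[φ1→X13] = [21504, 21732]
r8 m[φ1→X10] = [198, 84]
r8 m[φ2→X3] = [10848, 3048]
r8 m[φ2→X10] = [183, 492]
r8 m[φ3→X15] = [150030, 367434]
r8 m[φ3→X10] = [12, 2]
r8 m[φ4→X3] = [10, 9]
r8 m[φ4→X12] = [345696, 171768]
r8 m[φ5→X3] = [3, 7]
r8 m[X13→φ0] = [21504, 21732]
r8 m[X13→φ1] = [18, 6]
r8 m[X15→φ3] = [1, 1]
r8 m[X3→φ2] = [30, 63]
r8 m[X3→φ4] = [32544, 21336]
r8 m[X3→φ5] = [108480, 27432]
r8 m[X10→φ1] = [2196, 984]
r8 m[X10→φ2] = [2376, 168]
r8 m[X10→φ3] = [36234, 41328]
r8 m[X6→φ0] = [1, 1]
r8 m[X12→φ4] = [1, 1]
fixed point reached at round 8
b[X15] = ⊗ incoming = [150030, 367434]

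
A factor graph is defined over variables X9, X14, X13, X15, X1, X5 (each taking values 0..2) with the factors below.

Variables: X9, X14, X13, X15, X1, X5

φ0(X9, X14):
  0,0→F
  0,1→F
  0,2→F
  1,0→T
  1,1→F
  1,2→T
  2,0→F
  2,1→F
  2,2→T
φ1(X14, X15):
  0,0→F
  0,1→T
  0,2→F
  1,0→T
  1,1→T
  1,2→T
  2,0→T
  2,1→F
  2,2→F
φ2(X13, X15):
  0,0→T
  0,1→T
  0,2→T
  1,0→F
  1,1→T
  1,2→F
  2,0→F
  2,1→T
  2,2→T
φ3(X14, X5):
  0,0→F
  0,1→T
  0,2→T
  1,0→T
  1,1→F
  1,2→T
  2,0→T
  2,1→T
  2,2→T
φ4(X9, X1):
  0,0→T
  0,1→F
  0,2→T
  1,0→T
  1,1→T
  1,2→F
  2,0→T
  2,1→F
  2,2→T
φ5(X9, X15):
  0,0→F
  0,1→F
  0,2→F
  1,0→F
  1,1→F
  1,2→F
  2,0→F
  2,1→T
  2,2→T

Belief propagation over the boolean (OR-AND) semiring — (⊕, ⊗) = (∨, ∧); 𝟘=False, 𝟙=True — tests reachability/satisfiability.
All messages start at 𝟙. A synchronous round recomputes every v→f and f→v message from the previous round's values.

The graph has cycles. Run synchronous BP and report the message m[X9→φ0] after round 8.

message @ round 8 = [F, F, F]

init: all messages = 𝟙 over 3 values
r1 m[φ0→X9] = [F, T, T]
r1 m[φ0→X14] = [T, F, T]
r1 m[φ1→X14] = [T, T, T]
r1 m[φ1→X15] = [T, T, T]
r1 m[φ2→X13] = [T, T, T]
r1 m[φ2→X15] = [T, T, T]
r1 m[φ3→X14] = [T, T, T]
r1 m[φ3→X5] = [T, T, T]
r1 m[φ4→X9] = [T, T, T]
r1 m[φ4→X1] = [T, T, T]
r1 m[φ5→X9] = [F, F, T]
r1 m[φ5→X15] = [F, T, T]
r1 m[X9→φ0] = [T, T, T]
r1 m[X9→φ4] = [T, T, T]
r1 m[X9→φ5] = [T, T, T]
r1 m[X14→φ0] = [T, T, T]
r1 m[X14→φ1] = [T, T, T]
r1 m[X14→φ3] = [T, T, T]
r1 m[X13→φ2] = [T, T, T]
r1 m[X15→φ1] = [T, T, T]
r1 m[X15→φ2] = [T, T, T]
r1 m[X15→φ5] = [T, T, T]
r1 m[X1→φ4] = [T, T, T]
r1 m[X5→φ3] = [T, T, T]
r2 m[φ0→X9] = [F, T, T]
r2 m[φ0→X14] = [T, F, T]
r2 m[φ1→X14] = [T, T, T]
r2 m[φ1→X15] = [T, T, T]
r2 m[φ2→X13] = [T, T, T]
r2 m[φ2→X15] = [T, T, T]
r2 m[φ3→X14] = [T, T, T]
r2 m[φ3→X5] = [T, T, T]
r2 m[φ4→X9] = [T, T, T]
r2 m[φ4→X1] = [T, T, T]
r2 m[φ5→X9] = [F, F, T]
r2 m[φ5→X15] = [F, T, T]
r2 m[X9→φ0] = [F, F, T]
r2 m[X9→φ4] = [F, F, T]
r2 m[X9→φ5] = [F, T, T]
r2 m[X14→φ0] = [T, T, T]
r2 m[X14→φ1] = [T, F, T]
r2 m[X14→φ3] = [T, F, T]
r2 m[X13→φ2] = [T, T, T]
r2 m[X15→φ1] = [F, T, T]
r2 m[X15→φ2] = [F, T, T]
r2 m[X15→φ5] = [T, T, T]
r2 m[X1→φ4] = [T, T, T]
r2 m[X5→φ3] = [T, T, T]
r3 m[φ0→X9] = [F, T, T]
r3 m[φ0→X14] = [F, F, T]
r3 m[φ1→X14] = [T, T, F]
r3 m[φ1→X15] = [T, T, F]
r3 m[φ2→X13] = [T, T, T]
r3 m[φ2→X15] = [T, T, T]
r3 m[φ3→X14] = [T, T, T]
r3 m[φ3→X5] = [T, T, T]
r3 m[φ4→X9] = [T, T, T]
r3 m[φ4→X1] = [T, F, T]
r3 m[φ5→X9] = [F, F, T]
r3 m[φ5→X15] = [F, T, T]
r3 m[X9→φ0] = [F, F, T]
r3 m[X9→φ4] = [F, F, T]
r3 m[X9→φ5] = [F, T, T]
r3 m[X14→φ0] = [T, T, T]
r3 m[X14→φ1] = [T, F, T]
r3 m[X14→φ3] = [T, F, T]
r3 m[X13→φ2] = [T, T, T]
r3 m[X15→φ1] = [F, T, T]
r3 m[X15→φ2] = [F, T, T]
r3 m[X15→φ5] = [T, T, T]
r3 m[X1→φ4] = [T, T, T]
r3 m[X5→φ3] = [T, T, T]
r4 m[φ0→X9] = [F, T, T]
r4 m[φ0→X14] = [F, F, T]
r4 m[φ1→X14] = [T, T, F]
r4 m[φ1→X15] = [T, T, F]
r4 m[φ2→X13] = [T, T, T]
r4 m[φ2→X15] = [T, T, T]
r4 m[φ3→X14] = [T, T, T]
r4 m[φ3→X5] = [T, T, T]
r4 m[φ4→X9] = [T, T, T]
r4 m[φ4→X1] = [T, F, T]
r4 m[φ5→X9] = [F, F, T]
r4 m[φ5→X15] = [F, T, T]
r4 m[X9→φ0] = [F, F, T]
r4 m[X9→φ4] = [F, F, T]
r4 m[X9→φ5] = [F, T, T]
r4 m[X14→φ0] = [T, T, F]
r4 m[X14→φ1] = [F, F, T]
r4 m[X14→φ3] = [F, F, F]
r4 m[X13→φ2] = [T, T, T]
r4 m[X15→φ1] = [F, T, T]
r4 m[X15→φ2] = [F, T, F]
r4 m[X15→φ5] = [T, T, F]
r4 m[X1→φ4] = [T, T, T]
r4 m[X5→φ3] = [T, T, T]
r5 m[φ0→X9] = [F, T, F]
r5 m[φ0→X14] = [F, F, T]
r5 m[φ1→X14] = [T, T, F]
r5 m[φ1→X15] = [T, F, F]
r5 m[φ2→X13] = [T, T, T]
r5 m[φ2→X15] = [T, T, T]
r5 m[φ3→X14] = [T, T, T]
r5 m[φ3→X5] = [F, F, F]
r5 m[φ4→X9] = [T, T, T]
r5 m[φ4→X1] = [T, F, T]
r5 m[φ5→X9] = [F, F, T]
r5 m[φ5→X15] = [F, T, T]
r5 m[X9→φ0] = [F, F, T]
r5 m[X9→φ4] = [F, F, T]
r5 m[X9→φ5] = [F, T, T]
r5 m[X14→φ0] = [T, T, F]
r5 m[X14→φ1] = [F, F, T]
r5 m[X14→φ3] = [F, F, F]
r5 m[X13→φ2] = [T, T, T]
r5 m[X15→φ1] = [F, T, T]
r5 m[X15→φ2] = [F, T, F]
r5 m[X15→φ5] = [T, T, F]
r5 m[X1→φ4] = [T, T, T]
r5 m[X5→φ3] = [T, T, T]
r6 m[φ0→X9] = [F, T, F]
r6 m[φ0→X14] = [F, F, T]
r6 m[φ1→X14] = [T, T, F]
r6 m[φ1→X15] = [T, F, F]
r6 m[φ2→X13] = [T, T, T]
r6 m[φ2→X15] = [T, T, T]
r6 m[φ3→X14] = [T, T, T]
r6 m[φ3→X5] = [F, F, F]
r6 m[φ4→X9] = [T, T, T]
r6 m[φ4→X1] = [T, F, T]
r6 m[φ5→X9] = [F, F, T]
r6 m[φ5→X15] = [F, T, T]
r6 m[X9→φ0] = [F, F, T]
r6 m[X9→φ4] = [F, F, F]
r6 m[X9→φ5] = [F, T, F]
r6 m[X14→φ0] = [T, T, F]
r6 m[X14→φ1] = [F, F, T]
r6 m[X14→φ3] = [F, F, F]
r6 m[X13→φ2] = [T, T, T]
r6 m[X15→φ1] = [F, T, T]
r6 m[X15→φ2] = [F, F, F]
r6 m[X15→φ5] = [T, F, F]
r6 m[X1→φ4] = [T, T, T]
r6 m[X5→φ3] = [T, T, T]
r7 m[φ0→X9] = [F, T, F]
r7 m[φ0→X14] = [F, F, T]
r7 m[φ1→X14] = [T, T, F]
r7 m[φ1→X15] = [T, F, F]
r7 m[φ2→X13] = [F, F, F]
r7 m[φ2→X15] = [T, T, T]
r7 m[φ3→X14] = [T, T, T]
r7 m[φ3→X5] = [F, F, F]
r7 m[φ4→X9] = [T, T, T]
r7 m[φ4→X1] = [F, F, F]
r7 m[φ5→X9] = [F, F, F]
r7 m[φ5→X15] = [F, F, F]
r7 m[X9→φ0] = [F, F, T]
r7 m[X9→φ4] = [F, F, F]
r7 m[X9→φ5] = [F, T, F]
r7 m[X14→φ0] = [T, T, F]
r7 m[X14→φ1] = [F, F, T]
r7 m[X14→φ3] = [F, F, F]
r7 m[X13→φ2] = [T, T, T]
r7 m[X15→φ1] = [F, T, T]
r7 m[X15→φ2] = [F, F, F]
r7 m[X15→φ5] = [T, F, F]
r7 m[X1→φ4] = [T, T, T]
r7 m[X5→φ3] = [T, T, T]
r8 m[φ0→X9] = [F, T, F]
r8 m[φ0→X14] = [F, F, T]
r8 m[φ1→X14] = [T, T, F]
r8 m[φ1→X15] = [T, F, F]
r8 m[φ2→X13] = [F, F, F]
r8 m[φ2→X15] = [T, T, T]
r8 m[φ3→X14] = [T, T, T]
r8 m[φ3→X5] = [F, F, F]
r8 m[φ4→X9] = [T, T, T]
r8 m[φ4→X1] = [F, F, F]
r8 m[φ5→X9] = [F, F, F]
r8 m[φ5→X15] = [F, F, F]
r8 m[X9→φ0] = [F, F, F]
r8 m[X9→φ4] = [F, F, F]
r8 m[X9→φ5] = [F, T, F]
r8 m[X14→φ0] = [T, T, F]
r8 m[X14→φ1] = [F, F, T]
r8 m[X14→φ3] = [F, F, F]
r8 m[X13→φ2] = [T, T, T]
r8 m[X15→φ1] = [F, F, F]
r8 m[X15→φ2] = [F, F, F]
r8 m[X15→φ5] = [T, F, F]
r8 m[X1→φ4] = [T, T, T]
r8 m[X5→φ3] = [T, T, T]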